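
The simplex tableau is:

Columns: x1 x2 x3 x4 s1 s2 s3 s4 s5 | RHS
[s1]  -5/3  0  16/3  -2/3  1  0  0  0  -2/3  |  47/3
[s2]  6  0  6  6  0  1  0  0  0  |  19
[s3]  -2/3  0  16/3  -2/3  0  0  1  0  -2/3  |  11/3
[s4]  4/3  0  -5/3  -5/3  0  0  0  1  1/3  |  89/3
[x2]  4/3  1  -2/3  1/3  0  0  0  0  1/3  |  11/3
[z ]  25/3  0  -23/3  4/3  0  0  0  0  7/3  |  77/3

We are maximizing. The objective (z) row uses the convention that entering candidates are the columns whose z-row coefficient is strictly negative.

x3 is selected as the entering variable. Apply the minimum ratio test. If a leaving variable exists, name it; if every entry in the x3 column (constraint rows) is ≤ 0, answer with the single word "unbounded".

Ratios: row 1 (s1): (47/3)/(16/3) = 47/16; row 2 (s2): 19/6 = 19/6; row 3 (s3): (11/3)/(16/3) = 11/16; row 4 (s4): entry -5/3 ≤ 0, skip; row 5 (x2): entry -2/3 ≤ 0, skip.
Minimum ratio is in the s3 row, so s3 leaves.

s3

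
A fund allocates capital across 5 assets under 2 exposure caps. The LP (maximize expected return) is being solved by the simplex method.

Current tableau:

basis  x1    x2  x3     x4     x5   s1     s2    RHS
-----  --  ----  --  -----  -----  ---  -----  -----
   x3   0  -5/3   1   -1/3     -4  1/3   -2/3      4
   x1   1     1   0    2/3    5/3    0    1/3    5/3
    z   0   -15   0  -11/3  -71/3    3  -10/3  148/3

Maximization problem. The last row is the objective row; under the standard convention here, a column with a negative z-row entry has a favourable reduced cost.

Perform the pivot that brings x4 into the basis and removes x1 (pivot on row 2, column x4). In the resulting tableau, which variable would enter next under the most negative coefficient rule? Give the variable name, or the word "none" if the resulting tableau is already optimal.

Pivot element 2/3. New z-row = old z-row − (-11/3)·(row 2/(2/3)).
Updated z-row coefficients: x1: 11/2, x2: -19/2, x3: 0, x4: 0, x5: -29/2, s1: 3, s2: -3/2.
The most negative is -29/2 in column x5, so x5 would enter next.

x5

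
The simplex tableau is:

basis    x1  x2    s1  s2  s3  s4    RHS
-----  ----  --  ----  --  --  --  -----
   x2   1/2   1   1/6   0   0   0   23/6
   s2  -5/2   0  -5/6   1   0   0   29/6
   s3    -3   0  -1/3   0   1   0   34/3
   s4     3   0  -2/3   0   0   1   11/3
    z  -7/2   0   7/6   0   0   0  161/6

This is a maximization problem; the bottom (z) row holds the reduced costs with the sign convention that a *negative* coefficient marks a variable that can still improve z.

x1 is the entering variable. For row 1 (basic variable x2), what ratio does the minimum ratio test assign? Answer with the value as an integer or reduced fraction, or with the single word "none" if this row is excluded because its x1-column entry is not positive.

Ratio = RHS / (x1 entry) = (23/6) / (1/2) = 23/3.

23/3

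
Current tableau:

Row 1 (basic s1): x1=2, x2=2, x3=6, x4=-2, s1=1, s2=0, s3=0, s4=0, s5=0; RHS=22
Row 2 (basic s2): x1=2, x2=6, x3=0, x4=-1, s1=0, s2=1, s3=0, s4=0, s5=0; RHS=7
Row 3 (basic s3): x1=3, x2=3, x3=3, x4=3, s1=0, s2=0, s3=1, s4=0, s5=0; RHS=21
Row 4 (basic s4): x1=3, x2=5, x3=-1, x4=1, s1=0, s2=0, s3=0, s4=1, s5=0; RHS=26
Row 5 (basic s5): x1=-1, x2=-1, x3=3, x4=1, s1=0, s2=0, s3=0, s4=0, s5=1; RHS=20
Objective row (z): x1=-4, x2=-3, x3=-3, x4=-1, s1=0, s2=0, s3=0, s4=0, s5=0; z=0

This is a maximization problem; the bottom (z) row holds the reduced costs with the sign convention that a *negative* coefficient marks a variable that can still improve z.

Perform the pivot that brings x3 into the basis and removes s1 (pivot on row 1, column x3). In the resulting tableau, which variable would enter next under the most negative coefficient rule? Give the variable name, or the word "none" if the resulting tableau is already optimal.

x1

Pivot element 6. New z-row = old z-row − (-3)·(row 1/6).
Updated z-row coefficients: x1: -3, x2: -2, x3: 0, x4: -2, s1: 1/2, s2: 0, s3: 0, s4: 0, s5: 0.
The most negative is -3 in column x1, so x1 would enter next.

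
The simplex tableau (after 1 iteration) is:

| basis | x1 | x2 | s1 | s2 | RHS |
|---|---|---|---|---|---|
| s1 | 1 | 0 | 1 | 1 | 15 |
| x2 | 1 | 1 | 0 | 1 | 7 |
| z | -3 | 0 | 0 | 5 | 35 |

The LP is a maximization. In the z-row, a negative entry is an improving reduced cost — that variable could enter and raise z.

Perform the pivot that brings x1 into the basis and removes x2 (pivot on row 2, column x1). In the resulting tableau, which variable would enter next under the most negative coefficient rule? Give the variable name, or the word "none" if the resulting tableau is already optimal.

none

Pivot element 1. New z-row = old z-row − (-3)·(row 2/1).
Updated z-row coefficients: x1: 0, x2: 3, s1: 0, s2: 8.
No coefficient is strictly negative; the tableau after this pivot is optimal.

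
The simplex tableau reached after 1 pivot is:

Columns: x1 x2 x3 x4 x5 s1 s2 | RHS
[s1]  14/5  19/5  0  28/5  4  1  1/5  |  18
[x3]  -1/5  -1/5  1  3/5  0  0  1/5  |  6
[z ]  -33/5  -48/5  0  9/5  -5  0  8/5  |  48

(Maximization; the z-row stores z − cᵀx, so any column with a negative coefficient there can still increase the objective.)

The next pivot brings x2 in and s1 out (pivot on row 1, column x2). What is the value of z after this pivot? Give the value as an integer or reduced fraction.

1776/19

Minimum ratio for x2: 18/(19/5) = 90/19.
z changes by −(z-row coeff of x2)·ratio = −(-48/5)·(90/19) = 864/19.
New z = 48 + (864/19) = 1776/19.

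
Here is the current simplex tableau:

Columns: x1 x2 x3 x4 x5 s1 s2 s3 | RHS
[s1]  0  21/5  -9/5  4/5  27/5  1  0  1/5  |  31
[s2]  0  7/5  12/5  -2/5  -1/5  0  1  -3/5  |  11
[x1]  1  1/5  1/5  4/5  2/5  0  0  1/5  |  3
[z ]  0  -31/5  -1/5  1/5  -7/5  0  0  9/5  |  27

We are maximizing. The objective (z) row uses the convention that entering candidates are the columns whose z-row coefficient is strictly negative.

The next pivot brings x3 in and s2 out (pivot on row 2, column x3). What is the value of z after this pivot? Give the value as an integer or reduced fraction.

335/12

Minimum ratio for x3: 11/(12/5) = 55/12.
z changes by −(z-row coeff of x3)·ratio = −(-1/5)·(55/12) = 11/12.
New z = 27 + (11/12) = 335/12.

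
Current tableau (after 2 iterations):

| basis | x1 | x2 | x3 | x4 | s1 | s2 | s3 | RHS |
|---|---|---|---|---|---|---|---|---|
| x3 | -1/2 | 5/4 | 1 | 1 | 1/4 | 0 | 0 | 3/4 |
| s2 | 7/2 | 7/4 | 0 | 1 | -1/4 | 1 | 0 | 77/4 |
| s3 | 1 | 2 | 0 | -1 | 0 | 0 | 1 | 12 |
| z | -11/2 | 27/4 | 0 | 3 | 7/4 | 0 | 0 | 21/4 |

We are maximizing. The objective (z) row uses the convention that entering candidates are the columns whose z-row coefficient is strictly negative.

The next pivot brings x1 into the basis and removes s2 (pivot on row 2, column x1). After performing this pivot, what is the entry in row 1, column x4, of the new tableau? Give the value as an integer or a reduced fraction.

8/7

Pivot element is row 2, column x1: 7/2.
Normalize row 2: new (row 2, x4) = 1/(7/2) = 2/7.
row 1 ← row 1 − (-1/2)·(new row 2): 1 − (-1/2)·(2/7) = 8/7.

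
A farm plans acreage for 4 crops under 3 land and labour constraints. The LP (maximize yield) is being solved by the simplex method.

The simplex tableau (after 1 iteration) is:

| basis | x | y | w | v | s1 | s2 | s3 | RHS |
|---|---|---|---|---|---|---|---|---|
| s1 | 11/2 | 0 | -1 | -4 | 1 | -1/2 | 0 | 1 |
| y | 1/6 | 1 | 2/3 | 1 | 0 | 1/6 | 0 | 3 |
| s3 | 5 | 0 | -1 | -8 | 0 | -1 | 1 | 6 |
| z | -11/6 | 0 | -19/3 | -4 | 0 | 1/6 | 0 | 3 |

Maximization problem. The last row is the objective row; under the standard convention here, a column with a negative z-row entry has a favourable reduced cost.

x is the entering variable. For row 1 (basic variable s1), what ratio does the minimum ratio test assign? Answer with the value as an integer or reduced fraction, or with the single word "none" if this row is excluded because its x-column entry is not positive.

2/11

Ratio = RHS / (x entry) = 1 / (11/2) = 2/11.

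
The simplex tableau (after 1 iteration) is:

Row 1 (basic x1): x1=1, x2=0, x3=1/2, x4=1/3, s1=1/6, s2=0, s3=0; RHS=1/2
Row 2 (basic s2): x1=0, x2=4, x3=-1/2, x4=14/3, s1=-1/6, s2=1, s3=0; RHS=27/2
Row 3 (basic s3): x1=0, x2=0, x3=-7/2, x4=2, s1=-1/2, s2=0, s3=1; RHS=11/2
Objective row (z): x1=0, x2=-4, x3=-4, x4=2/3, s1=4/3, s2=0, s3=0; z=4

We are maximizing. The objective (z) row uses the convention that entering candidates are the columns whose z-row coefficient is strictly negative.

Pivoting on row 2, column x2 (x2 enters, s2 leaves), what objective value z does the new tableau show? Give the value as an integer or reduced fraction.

35/2

Minimum ratio for x2: (27/2)/4 = 27/8.
z changes by −(z-row coeff of x2)·ratio = −(-4)·(27/8) = 27/2.
New z = 4 + (27/2) = 35/2.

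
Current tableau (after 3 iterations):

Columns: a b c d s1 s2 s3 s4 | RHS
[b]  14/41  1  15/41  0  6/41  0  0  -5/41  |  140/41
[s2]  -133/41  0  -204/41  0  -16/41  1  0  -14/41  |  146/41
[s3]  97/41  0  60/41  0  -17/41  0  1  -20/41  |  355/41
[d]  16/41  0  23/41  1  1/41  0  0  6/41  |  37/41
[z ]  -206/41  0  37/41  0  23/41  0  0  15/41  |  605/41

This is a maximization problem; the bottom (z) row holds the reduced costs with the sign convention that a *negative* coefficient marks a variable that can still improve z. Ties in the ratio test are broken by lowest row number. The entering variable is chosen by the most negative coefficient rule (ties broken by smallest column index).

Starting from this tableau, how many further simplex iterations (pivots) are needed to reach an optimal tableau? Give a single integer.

pivot: a in, d out → z = 211/8
No improving column remains; optimal.

1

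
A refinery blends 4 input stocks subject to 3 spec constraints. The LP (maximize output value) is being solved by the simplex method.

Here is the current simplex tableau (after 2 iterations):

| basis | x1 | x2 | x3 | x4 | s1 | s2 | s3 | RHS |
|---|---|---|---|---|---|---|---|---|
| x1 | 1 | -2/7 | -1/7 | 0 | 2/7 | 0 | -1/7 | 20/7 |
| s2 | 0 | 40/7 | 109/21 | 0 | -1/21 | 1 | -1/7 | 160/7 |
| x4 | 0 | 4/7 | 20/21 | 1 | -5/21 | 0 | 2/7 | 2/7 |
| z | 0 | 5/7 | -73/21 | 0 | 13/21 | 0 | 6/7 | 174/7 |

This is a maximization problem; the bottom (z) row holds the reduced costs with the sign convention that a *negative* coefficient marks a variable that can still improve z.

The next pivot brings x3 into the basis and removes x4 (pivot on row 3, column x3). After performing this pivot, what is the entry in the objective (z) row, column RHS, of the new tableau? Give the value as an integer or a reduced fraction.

Pivot element is row 3, column x3: 20/21.
Normalize row 3: new (row 3, RHS) = (2/7)/(20/21) = 3/10.
z-row ← z-row − (-73/21)·(new row 3): 174/7 − (-73/21)·(3/10) = 259/10.

259/10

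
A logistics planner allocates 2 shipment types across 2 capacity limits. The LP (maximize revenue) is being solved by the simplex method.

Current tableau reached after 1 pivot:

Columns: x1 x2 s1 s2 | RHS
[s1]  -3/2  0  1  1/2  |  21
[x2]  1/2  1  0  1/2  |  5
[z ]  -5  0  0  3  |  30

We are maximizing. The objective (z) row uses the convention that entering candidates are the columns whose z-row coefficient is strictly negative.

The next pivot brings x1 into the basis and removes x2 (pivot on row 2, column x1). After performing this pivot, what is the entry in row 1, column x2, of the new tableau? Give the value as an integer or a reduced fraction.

Pivot element is row 2, column x1: 1/2.
Normalize row 2: new (row 2, x2) = 1/(1/2) = 2.
row 1 ← row 1 − (-3/2)·(new row 2): 0 − (-3/2)·2 = 3.

3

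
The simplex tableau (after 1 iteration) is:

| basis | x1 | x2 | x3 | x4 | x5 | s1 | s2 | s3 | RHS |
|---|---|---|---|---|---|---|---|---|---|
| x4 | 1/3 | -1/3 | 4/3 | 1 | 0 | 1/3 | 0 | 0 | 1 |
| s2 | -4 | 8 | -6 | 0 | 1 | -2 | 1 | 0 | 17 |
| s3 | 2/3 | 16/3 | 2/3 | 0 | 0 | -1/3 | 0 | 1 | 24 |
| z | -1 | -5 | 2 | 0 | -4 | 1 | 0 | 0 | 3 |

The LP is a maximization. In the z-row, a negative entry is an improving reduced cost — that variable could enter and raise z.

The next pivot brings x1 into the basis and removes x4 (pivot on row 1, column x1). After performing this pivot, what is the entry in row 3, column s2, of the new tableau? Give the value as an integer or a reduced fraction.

Pivot element is row 1, column x1: 1/3.
Normalize row 1: new (row 1, s2) = 0/(1/3) = 0.
row 3 ← row 3 − (2/3)·(new row 1): 0 − (2/3)·0 = 0.

0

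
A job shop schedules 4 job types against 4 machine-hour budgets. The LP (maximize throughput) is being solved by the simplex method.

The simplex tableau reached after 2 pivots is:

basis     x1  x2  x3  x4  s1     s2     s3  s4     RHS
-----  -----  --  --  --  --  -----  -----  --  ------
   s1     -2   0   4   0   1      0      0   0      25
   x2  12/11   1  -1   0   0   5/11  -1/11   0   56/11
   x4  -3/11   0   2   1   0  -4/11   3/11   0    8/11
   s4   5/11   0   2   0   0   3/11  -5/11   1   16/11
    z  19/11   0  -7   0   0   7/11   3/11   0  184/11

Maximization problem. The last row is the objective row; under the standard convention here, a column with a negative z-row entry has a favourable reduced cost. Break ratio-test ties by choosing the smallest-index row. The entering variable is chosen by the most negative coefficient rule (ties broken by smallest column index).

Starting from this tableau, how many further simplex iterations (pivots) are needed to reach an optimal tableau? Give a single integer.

2

pivot: x3 in, x4 out → z = 212/11
pivot: s2 in, s4 out → z = 20
No improving column remains; optimal.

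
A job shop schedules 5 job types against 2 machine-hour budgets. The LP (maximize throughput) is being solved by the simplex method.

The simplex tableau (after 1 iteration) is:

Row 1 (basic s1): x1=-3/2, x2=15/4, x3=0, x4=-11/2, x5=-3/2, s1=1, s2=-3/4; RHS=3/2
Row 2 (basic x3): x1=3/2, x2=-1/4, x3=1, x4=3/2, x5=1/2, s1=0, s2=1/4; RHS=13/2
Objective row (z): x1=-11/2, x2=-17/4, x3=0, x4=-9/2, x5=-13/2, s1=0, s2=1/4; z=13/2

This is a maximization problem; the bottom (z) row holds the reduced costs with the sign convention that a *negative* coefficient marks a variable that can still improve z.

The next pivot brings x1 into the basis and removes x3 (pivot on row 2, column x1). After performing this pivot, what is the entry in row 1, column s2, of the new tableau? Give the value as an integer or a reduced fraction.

Pivot element is row 2, column x1: 3/2.
Normalize row 2: new (row 2, s2) = (1/4)/(3/2) = 1/6.
row 1 ← row 1 − (-3/2)·(new row 2): -3/4 − (-3/2)·(1/6) = -1/2.

-1/2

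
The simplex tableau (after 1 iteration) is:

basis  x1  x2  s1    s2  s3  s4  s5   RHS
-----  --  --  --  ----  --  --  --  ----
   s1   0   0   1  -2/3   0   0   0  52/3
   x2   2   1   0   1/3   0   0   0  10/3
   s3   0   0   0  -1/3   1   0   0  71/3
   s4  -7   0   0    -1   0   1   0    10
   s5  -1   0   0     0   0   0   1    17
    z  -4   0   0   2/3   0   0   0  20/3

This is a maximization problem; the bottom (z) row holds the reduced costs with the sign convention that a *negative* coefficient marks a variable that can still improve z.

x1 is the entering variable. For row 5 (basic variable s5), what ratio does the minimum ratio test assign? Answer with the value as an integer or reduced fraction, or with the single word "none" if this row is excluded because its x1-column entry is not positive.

none

The x1 entry in row 5 is -1 ≤ 0, so this row gives no ratio.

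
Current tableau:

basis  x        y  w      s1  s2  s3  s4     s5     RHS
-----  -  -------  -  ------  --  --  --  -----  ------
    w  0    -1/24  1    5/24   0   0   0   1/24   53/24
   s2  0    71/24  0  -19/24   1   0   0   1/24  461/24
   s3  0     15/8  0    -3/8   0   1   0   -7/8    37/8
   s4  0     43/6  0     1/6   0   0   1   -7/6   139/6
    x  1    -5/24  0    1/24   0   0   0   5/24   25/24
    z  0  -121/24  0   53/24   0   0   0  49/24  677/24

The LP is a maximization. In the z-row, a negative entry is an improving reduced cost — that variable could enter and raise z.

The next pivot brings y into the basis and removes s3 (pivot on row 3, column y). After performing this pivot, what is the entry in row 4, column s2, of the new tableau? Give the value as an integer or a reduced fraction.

0

Pivot element is row 3, column y: 15/8.
Normalize row 3: new (row 3, s2) = 0/(15/8) = 0.
row 4 ← row 4 − (43/6)·(new row 3): 0 − (43/6)·0 = 0.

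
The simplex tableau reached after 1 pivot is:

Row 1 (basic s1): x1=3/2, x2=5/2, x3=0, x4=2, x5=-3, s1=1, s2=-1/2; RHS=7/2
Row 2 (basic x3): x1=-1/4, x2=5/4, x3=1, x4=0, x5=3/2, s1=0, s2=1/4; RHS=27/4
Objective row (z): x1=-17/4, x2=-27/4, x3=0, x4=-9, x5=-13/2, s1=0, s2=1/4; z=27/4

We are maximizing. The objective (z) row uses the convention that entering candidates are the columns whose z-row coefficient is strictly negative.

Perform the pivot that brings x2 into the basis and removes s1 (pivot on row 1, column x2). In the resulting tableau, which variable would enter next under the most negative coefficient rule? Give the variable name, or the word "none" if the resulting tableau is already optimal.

x5

Pivot element 5/2. New z-row = old z-row − (-27/4)·(row 1/(5/2)).
Updated z-row coefficients: x1: -1/5, x2: 0, x3: 0, x4: -18/5, x5: -73/5, s1: 27/10, s2: -11/10.
The most negative is -73/5 in column x5, so x5 would enter next.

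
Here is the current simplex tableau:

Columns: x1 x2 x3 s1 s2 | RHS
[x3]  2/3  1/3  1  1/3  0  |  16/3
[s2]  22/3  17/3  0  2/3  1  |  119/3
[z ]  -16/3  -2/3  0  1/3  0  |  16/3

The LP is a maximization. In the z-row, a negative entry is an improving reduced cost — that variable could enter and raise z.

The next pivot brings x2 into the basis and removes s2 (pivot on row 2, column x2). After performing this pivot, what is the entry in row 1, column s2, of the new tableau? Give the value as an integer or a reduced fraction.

-1/17

Pivot element is row 2, column x2: 17/3.
Normalize row 2: new (row 2, s2) = 1/(17/3) = 3/17.
row 1 ← row 1 − (1/3)·(new row 2): 0 − (1/3)·(3/17) = -1/17.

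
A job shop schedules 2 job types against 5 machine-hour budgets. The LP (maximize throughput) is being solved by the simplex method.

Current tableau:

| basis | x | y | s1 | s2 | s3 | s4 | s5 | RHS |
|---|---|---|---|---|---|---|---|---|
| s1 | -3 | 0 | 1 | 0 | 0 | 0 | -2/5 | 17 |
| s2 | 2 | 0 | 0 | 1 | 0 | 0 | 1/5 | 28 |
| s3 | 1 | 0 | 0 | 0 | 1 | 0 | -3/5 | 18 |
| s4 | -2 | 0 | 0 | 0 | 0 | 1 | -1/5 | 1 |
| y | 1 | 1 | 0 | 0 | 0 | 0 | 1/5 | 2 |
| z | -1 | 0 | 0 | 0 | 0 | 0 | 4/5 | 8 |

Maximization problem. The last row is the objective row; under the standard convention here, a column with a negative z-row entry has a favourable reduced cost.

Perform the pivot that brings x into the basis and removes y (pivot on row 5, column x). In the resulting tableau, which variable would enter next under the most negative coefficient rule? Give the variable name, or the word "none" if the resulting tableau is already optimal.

none

Pivot element 1. New z-row = old z-row − (-1)·(row 5/1).
Updated z-row coefficients: x: 0, y: 1, s1: 0, s2: 0, s3: 0, s4: 0, s5: 1.
No coefficient is strictly negative; the tableau after this pivot is optimal.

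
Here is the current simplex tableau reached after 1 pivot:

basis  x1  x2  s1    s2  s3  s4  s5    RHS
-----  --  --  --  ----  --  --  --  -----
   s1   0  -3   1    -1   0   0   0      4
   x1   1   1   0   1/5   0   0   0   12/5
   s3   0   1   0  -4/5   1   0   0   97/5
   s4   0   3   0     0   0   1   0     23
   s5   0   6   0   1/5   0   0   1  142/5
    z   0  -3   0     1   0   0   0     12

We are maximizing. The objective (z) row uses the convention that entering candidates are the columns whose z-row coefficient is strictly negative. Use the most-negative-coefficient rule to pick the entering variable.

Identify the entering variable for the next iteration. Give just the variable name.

Objective-row coefficients: x1: 0, x2: -3, s1: 0, s2: 1, s3: 0, s4: 0, s5: 0.
The most negative is -3 in column x2, so x2 enters.

x2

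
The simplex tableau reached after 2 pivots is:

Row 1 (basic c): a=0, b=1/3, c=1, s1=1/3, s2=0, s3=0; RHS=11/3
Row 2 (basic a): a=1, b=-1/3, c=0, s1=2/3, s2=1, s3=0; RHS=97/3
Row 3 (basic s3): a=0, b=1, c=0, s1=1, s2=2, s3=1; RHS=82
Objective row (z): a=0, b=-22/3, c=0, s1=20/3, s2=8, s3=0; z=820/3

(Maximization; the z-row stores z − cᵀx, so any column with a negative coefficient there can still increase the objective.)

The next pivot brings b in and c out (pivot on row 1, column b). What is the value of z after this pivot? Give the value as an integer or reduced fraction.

Minimum ratio for b: (11/3)/(1/3) = 11.
z changes by −(z-row coeff of b)·ratio = −(-22/3)·11 = 242/3.
New z = 820/3 + (242/3) = 354.

354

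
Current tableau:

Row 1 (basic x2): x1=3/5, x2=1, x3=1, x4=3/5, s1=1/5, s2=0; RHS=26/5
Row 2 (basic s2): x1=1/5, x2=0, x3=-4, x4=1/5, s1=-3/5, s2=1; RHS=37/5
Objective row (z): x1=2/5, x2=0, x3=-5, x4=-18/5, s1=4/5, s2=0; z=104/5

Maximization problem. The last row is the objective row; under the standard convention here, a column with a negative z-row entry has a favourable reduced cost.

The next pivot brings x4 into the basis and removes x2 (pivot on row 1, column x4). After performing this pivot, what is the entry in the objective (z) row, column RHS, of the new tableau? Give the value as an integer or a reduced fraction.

52

Pivot element is row 1, column x4: 3/5.
Normalize row 1: new (row 1, RHS) = (26/5)/(3/5) = 26/3.
z-row ← z-row − (-18/5)·(new row 1): 104/5 − (-18/5)·(26/3) = 52.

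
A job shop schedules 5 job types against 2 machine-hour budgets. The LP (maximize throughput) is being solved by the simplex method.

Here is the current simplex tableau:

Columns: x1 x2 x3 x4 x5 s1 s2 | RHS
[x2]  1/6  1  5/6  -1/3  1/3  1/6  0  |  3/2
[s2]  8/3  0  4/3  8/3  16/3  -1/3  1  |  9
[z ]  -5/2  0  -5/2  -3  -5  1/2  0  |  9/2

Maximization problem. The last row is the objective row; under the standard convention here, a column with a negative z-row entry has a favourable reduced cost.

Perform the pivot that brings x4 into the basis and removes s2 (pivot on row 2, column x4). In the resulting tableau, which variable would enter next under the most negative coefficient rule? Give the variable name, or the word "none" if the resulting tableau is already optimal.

Pivot element 8/3. New z-row = old z-row − (-3)·(row 2/(8/3)).
Updated z-row coefficients: x1: 1/2, x2: 0, x3: -1, x4: 0, x5: 1, s1: 1/8, s2: 9/8.
The most negative is -1 in column x3, so x3 would enter next.

x3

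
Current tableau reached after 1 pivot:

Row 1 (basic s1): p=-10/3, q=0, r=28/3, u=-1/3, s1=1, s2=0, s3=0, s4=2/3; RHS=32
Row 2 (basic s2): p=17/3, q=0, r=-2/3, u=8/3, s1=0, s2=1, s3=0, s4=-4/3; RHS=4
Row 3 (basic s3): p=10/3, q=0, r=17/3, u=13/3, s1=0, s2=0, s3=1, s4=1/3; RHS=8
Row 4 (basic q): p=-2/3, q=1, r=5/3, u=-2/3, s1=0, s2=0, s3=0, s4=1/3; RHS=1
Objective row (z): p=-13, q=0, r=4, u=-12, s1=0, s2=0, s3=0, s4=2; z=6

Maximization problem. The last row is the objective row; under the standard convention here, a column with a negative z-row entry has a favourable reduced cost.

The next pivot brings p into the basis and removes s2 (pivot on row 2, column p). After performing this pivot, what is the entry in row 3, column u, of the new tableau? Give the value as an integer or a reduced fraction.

47/17

Pivot element is row 2, column p: 17/3.
Normalize row 2: new (row 2, u) = (8/3)/(17/3) = 8/17.
row 3 ← row 3 − (10/3)·(new row 2): 13/3 − (10/3)·(8/17) = 47/17.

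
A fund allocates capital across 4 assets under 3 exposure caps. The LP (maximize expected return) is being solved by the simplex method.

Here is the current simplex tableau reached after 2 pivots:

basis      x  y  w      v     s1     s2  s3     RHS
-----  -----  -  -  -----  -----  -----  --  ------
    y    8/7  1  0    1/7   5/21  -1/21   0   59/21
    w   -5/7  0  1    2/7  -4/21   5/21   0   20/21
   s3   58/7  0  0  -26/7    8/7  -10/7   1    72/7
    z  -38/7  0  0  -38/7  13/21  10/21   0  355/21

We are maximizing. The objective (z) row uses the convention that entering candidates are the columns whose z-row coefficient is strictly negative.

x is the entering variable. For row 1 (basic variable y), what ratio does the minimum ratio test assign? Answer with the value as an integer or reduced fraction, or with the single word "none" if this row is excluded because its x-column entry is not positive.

59/24

Ratio = RHS / (x entry) = (59/21) / (8/7) = 59/24.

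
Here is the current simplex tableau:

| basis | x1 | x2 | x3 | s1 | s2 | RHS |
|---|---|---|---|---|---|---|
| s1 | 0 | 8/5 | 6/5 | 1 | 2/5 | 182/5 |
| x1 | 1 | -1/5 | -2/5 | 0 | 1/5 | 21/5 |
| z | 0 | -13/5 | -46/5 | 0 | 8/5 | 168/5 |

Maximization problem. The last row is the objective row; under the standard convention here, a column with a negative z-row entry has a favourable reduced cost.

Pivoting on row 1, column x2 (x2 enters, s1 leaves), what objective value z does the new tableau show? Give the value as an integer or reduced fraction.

371/4

Minimum ratio for x2: (182/5)/(8/5) = 91/4.
z changes by −(z-row coeff of x2)·ratio = −(-13/5)·(91/4) = 1183/20.
New z = 168/5 + (1183/20) = 371/4.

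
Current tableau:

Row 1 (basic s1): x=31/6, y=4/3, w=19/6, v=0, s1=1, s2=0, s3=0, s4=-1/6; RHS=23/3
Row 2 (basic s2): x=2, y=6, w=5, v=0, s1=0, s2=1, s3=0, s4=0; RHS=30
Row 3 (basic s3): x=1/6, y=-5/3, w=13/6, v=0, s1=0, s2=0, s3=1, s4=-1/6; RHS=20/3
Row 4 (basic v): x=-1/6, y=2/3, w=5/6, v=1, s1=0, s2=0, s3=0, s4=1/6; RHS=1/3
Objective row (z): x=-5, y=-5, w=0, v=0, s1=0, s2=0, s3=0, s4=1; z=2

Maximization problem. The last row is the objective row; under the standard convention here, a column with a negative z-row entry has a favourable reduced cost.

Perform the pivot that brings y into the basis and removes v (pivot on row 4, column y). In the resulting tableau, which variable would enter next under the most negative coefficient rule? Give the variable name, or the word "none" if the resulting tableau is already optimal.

x

Pivot element 2/3. New z-row = old z-row − (-5)·(row 4/(2/3)).
Updated z-row coefficients: x: -25/4, y: 0, w: 25/4, v: 15/2, s1: 0, s2: 0, s3: 0, s4: 9/4.
The most negative is -25/4 in column x, so x would enter next.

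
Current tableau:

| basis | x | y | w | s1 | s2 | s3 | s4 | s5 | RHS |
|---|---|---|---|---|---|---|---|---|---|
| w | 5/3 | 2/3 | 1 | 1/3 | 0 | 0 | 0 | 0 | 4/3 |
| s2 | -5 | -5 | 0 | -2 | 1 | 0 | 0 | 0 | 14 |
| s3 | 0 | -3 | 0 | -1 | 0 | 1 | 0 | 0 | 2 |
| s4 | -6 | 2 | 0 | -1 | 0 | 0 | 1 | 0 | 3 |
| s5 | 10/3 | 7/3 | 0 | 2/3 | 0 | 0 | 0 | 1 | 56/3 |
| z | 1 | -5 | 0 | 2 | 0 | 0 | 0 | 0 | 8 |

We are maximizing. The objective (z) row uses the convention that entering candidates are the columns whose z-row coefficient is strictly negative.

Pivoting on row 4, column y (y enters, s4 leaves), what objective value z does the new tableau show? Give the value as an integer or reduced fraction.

31/2

Minimum ratio for y: 3/2 = 3/2.
z changes by −(z-row coeff of y)·ratio = −(-5)·(3/2) = 15/2.
New z = 8 + (15/2) = 31/2.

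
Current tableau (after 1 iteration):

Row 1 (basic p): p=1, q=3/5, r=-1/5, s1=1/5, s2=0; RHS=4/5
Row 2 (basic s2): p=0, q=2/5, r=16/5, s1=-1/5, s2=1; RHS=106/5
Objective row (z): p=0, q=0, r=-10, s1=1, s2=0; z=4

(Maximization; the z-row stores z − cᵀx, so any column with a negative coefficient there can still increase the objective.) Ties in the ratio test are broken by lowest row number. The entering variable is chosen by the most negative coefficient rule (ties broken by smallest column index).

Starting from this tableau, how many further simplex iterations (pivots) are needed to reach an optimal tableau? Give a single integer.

pivot: r in, s2 out → z = 281/4
No improving column remains; optimal.

1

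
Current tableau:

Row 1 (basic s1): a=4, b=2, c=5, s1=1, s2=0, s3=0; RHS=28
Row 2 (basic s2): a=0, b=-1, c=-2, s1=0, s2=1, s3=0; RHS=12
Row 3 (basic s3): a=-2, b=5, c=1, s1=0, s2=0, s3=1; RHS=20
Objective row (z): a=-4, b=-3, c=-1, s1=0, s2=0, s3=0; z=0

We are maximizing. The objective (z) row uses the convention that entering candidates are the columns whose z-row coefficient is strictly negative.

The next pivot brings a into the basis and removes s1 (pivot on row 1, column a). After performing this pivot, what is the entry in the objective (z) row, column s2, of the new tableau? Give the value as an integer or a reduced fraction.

Pivot element is row 1, column a: 4.
Normalize row 1: new (row 1, s2) = 0/4 = 0.
z-row ← z-row − (-4)·(new row 1): 0 − (-4)·0 = 0.

0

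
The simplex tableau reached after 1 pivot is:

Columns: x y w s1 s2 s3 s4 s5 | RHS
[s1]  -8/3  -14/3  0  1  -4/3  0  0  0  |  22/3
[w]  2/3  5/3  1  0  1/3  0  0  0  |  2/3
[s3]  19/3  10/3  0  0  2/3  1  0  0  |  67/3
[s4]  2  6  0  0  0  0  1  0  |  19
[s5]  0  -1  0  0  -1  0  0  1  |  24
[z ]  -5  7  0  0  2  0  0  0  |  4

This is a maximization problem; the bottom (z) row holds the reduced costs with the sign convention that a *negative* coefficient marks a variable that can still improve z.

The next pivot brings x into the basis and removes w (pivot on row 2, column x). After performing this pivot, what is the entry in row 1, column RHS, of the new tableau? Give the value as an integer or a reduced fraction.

Pivot element is row 2, column x: 2/3.
Normalize row 2: new (row 2, RHS) = (2/3)/(2/3) = 1.
row 1 ← row 1 − (-8/3)·(new row 2): 22/3 − (-8/3)·1 = 10.

10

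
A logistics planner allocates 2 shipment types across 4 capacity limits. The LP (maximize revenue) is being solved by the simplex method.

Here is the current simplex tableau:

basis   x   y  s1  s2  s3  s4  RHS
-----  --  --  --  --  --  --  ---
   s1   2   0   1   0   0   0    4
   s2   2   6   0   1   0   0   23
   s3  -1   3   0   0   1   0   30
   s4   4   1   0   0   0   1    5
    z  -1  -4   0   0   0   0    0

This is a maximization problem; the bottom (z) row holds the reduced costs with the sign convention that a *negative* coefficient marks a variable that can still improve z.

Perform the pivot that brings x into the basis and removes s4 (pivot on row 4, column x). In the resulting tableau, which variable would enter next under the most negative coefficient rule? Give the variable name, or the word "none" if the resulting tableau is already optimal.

Pivot element 4. New z-row = old z-row − (-1)·(row 4/4).
Updated z-row coefficients: x: 0, y: -15/4, s1: 0, s2: 0, s3: 0, s4: 1/4.
The most negative is -15/4 in column y, so y would enter next.

y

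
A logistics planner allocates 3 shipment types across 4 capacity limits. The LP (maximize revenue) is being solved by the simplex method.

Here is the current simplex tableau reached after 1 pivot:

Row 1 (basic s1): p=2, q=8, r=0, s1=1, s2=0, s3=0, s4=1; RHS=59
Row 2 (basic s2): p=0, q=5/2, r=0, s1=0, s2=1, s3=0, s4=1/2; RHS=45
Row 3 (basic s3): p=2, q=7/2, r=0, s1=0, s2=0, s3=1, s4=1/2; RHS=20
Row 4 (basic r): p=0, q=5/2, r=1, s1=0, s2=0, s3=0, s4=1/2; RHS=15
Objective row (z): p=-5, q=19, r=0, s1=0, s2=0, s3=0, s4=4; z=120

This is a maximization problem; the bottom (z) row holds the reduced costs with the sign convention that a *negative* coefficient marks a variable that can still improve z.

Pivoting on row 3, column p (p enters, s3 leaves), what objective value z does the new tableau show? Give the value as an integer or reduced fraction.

Minimum ratio for p: 20/2 = 10.
z changes by −(z-row coeff of p)·ratio = −(-5)·10 = 50.
New z = 120 + 50 = 170.

170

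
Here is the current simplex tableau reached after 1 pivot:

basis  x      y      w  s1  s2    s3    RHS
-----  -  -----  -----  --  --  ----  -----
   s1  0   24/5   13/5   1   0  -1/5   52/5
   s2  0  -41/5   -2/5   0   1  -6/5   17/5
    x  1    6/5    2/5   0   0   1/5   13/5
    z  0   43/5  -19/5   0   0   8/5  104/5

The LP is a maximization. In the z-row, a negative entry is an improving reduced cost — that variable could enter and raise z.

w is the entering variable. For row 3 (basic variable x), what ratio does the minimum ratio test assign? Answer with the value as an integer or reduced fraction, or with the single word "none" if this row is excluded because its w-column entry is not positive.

Ratio = RHS / (w entry) = (13/5) / (2/5) = 13/2.

13/2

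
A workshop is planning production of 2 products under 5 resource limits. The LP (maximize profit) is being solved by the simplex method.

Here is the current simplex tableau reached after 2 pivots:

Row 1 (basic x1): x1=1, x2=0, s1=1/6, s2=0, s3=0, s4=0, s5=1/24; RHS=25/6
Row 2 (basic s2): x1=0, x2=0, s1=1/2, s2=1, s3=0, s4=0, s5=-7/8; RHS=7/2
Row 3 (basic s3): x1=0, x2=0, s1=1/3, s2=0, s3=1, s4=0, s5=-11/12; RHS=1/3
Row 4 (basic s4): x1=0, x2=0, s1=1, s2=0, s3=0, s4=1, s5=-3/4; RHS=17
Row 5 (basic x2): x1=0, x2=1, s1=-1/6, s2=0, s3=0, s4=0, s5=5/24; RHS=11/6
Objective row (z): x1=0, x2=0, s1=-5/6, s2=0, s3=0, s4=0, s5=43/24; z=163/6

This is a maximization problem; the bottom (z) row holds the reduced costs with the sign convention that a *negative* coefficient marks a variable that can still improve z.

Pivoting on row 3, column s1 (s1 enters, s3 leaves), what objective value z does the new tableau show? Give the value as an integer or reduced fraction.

Minimum ratio for s1: (1/3)/(1/3) = 1.
z changes by −(z-row coeff of s1)·ratio = −(-5/6)·1 = 5/6.
New z = 163/6 + (5/6) = 28.

28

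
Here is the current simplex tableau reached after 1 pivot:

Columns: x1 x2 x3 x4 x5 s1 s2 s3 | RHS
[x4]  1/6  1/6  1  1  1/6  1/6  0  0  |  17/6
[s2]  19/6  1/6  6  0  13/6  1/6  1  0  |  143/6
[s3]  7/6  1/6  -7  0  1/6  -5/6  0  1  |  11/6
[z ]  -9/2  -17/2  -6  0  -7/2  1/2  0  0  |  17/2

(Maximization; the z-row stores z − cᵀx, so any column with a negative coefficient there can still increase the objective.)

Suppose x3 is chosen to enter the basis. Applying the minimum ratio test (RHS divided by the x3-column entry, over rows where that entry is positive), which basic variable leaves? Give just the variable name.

Ratios: row 1 (x4): (17/6)/1 = 17/6; row 2 (s2): (143/6)/6 = 143/36; row 3 (s3): entry -7 ≤ 0, skip.
Minimum ratio 17/6 is in the x4 row, so x4 leaves.

x4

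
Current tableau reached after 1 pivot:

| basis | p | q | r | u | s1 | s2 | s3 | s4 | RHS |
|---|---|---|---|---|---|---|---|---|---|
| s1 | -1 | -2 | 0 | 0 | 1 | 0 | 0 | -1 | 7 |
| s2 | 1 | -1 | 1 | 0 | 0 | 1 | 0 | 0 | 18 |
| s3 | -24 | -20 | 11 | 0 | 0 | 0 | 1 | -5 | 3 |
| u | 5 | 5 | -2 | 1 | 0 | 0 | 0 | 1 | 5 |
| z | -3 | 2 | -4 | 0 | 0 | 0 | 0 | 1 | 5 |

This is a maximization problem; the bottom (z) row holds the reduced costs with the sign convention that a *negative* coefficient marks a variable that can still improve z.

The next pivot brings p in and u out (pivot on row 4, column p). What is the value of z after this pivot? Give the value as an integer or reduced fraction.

Minimum ratio for p: 5/5 = 1.
z changes by −(z-row coeff of p)·ratio = −(-3)·1 = 3.
New z = 5 + 3 = 8.

8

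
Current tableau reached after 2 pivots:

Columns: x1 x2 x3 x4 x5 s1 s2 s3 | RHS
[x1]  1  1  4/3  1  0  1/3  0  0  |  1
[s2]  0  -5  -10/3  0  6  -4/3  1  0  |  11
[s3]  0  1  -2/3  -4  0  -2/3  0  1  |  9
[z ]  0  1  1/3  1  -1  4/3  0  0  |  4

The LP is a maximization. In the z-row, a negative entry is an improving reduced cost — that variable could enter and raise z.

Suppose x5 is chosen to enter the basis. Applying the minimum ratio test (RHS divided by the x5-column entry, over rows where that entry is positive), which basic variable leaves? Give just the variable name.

s2

Ratios: row 1 (x1): entry 0 ≤ 0, skip; row 2 (s2): 11/6 = 11/6; row 3 (s3): entry 0 ≤ 0, skip.
Minimum ratio 11/6 is in the s2 row, so s2 leaves.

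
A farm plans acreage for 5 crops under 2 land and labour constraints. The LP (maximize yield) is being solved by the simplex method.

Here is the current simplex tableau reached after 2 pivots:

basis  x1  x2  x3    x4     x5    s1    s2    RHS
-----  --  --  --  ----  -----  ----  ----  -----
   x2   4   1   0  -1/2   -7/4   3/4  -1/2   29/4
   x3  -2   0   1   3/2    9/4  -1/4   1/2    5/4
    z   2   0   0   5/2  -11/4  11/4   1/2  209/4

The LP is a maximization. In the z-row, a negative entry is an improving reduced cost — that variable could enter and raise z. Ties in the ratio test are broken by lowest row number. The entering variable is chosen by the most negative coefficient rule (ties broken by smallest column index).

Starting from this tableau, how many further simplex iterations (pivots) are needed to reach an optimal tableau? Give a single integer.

pivot: x5 in, x3 out → z = 484/9
pivot: x1 in, x2 out → z = 608/11
No improving column remains; optimal.

2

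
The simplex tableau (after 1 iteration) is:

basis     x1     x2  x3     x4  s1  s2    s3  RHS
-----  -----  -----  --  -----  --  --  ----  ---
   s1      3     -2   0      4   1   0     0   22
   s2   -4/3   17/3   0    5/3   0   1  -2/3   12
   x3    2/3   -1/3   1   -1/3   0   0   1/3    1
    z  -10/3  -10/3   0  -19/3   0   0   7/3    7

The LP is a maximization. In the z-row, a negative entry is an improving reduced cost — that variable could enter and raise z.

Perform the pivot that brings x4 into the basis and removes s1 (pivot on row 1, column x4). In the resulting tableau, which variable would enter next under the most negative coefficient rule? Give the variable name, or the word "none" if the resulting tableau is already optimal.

x2

Pivot element 4. New z-row = old z-row − (-19/3)·(row 1/4).
Updated z-row coefficients: x1: 17/12, x2: -13/2, x3: 0, x4: 0, s1: 19/12, s2: 0, s3: 7/3.
The most negative is -13/2 in column x2, so x2 would enter next.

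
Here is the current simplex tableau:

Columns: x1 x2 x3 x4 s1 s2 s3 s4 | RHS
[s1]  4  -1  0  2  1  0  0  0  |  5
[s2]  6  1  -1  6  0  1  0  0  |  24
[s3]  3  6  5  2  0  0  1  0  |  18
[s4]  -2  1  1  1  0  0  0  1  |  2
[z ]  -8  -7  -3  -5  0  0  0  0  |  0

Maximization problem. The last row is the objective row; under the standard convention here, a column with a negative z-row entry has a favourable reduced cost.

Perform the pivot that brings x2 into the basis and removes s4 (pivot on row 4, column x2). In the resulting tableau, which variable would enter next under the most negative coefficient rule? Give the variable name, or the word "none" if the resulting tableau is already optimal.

Pivot element 1. New z-row = old z-row − (-7)·(row 4/1).
Updated z-row coefficients: x1: -22, x2: 0, x3: 4, x4: 2, s1: 0, s2: 0, s3: 0, s4: 7.
The most negative is -22 in column x1, so x1 would enter next.

x1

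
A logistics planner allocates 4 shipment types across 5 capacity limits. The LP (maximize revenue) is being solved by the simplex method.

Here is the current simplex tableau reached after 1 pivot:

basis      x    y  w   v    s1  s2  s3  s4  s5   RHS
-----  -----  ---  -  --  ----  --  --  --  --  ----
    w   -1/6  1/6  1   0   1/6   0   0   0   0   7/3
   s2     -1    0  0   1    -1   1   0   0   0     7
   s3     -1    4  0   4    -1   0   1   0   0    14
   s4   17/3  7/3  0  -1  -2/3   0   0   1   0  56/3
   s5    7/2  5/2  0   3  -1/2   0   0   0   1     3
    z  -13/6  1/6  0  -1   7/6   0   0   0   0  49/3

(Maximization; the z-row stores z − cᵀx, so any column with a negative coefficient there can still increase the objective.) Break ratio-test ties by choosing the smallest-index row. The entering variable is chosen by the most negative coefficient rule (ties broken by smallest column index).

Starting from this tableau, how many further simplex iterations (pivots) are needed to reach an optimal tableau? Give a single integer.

pivot: x in, s5 out → z = 382/21
No improving column remains; optimal.

1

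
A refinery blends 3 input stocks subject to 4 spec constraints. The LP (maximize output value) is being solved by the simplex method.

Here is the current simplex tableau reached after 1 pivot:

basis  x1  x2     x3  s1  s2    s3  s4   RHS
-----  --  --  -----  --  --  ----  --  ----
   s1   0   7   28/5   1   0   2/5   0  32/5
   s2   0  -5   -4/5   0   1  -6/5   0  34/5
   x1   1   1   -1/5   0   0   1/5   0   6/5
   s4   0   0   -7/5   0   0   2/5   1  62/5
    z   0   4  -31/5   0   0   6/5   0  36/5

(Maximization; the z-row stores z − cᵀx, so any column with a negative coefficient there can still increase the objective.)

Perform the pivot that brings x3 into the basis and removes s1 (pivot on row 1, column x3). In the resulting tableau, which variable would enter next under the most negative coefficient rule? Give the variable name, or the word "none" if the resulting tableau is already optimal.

none

Pivot element 28/5. New z-row = old z-row − (-31/5)·(row 1/(28/5)).
Updated z-row coefficients: x1: 0, x2: 47/4, x3: 0, s1: 31/28, s2: 0, s3: 23/14, s4: 0.
No coefficient is strictly negative; the tableau after this pivot is optimal.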